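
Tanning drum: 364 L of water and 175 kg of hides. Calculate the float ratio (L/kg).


2.1

Float ratio = water / hide weight
Ratio = 364 / 175 = 2.1


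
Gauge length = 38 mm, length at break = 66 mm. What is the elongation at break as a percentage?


73.7%

Extension = 66 - 38 = 28 mm
Elongation = 28 / 38 x 100 = 73.7%


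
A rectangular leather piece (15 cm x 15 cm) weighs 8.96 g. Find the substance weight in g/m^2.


Area = 15 x 15 = 225 cm^2
SW = 8.96 / 225 x 10000 = 398.2 g/m^2


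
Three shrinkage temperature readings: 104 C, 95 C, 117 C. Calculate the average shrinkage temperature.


105.3 C

Average = (104 + 95 + 117) / 3
Average = 316 / 3 = 105.3 C


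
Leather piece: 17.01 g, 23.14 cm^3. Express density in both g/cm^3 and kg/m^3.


0.735 g/cm^3
735 kg/m^3


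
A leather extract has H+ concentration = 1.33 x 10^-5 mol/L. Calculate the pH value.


pH = -log10[H+]
pH = -log10(1.33 x 10^-5) = 4.88


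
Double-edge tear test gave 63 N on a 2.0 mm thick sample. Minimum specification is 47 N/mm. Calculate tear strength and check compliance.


Tear strength = 63 / 2.0 = 31.5 N/mm
Required minimum = 47 N/mm
Compliant: No


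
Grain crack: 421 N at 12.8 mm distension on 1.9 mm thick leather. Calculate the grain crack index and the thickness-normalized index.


Crack index = 421 / 12.8 = 32.9 N/mm
Normalized = 32.9 / 1.9 = 17.3 N/mm per mm


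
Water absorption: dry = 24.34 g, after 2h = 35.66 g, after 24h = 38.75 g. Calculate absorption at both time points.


WA (2h) = (35.66 - 24.34) / 24.34 x 100 = 46.5%
WA (24h) = (38.75 - 24.34) / 24.34 x 100 = 59.2%


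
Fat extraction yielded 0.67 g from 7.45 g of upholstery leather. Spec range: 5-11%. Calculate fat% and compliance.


Fat content = 9.0%
Compliant: Yes

Fat% = 0.67 / 7.45 x 100 = 9.0%
Spec range: 5-11%
Compliant: Yes


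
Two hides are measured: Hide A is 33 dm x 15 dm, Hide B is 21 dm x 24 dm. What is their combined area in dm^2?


Hide A area = 33 x 15 = 495 dm^2
Hide B area = 21 x 24 = 504 dm^2
Total = 495 + 504 = 999 dm^2


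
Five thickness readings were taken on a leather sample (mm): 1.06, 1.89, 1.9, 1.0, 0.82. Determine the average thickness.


1.33 mm


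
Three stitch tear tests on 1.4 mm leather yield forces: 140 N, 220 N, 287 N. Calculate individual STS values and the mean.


STS1 = 100.0 N/mm
STS2 = 157.1 N/mm
STS3 = 205.0 N/mm
Mean = 154.0 N/mm

STS1 = 140 / 1.4 = 100.0 N/mm
STS2 = 220 / 1.4 = 157.1 N/mm
STS3 = 287 / 1.4 = 205.0 N/mm
Mean = (100.0 + 157.1 + 205.0) / 3 = 154.0 N/mm


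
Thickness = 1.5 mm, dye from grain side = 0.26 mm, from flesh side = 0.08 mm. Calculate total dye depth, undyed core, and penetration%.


Total dyed = 0.34 mm
Undyed core = 1.16 mm
Penetration = 22.7%


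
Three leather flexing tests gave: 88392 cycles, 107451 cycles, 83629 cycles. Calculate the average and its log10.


Average = 93157 cycles
log10 = 4.97


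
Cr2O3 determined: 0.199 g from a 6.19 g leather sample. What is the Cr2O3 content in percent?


3.21%

Cr2O3% = 0.199 / 6.19 x 100
Cr2O3% = 3.21%


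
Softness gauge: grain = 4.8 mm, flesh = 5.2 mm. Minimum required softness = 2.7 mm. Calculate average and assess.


Average softness = 5.00 mm
Meets requirement: Yes


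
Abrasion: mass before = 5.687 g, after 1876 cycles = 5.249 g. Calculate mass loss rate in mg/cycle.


Mass loss = 5.687 - 5.249 = 0.438 g
Rate = 0.438 / 1876 x 1000 = 0.233 mg/cycle


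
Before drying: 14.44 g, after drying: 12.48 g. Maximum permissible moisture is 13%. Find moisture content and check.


Moisture content = 13.6%
Acceptable: No


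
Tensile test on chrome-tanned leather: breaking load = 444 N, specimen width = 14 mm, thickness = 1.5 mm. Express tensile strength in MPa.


Cross-section = 14 x 1.5 = 21.0 mm^2
TS = 444 / 21.0 = 21.14 MPa
(1 N/mm^2 = 1 MPa)


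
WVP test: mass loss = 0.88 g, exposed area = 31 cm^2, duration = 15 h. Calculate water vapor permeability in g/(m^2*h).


18.92 g/(m^2*h)

WVP = mass_loss / (area x time) x 10000
WVP = 0.88 / (31 x 15) x 10000
WVP = 0.88 / 465 x 10000 = 18.92 g/(m^2*h)


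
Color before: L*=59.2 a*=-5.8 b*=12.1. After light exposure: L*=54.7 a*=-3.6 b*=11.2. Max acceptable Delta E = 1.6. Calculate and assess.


dL = -4.5, da = 2.2, db = -0.9
dE = sqrt((-4.5)^2 + (2.2)^2 + (-0.9)^2) = 5.09
Max = 1.6
Passes: No


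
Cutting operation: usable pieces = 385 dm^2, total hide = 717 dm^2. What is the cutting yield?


53.7%

Yield = usable / total x 100
Yield = 385 / 717 x 100 = 53.7%


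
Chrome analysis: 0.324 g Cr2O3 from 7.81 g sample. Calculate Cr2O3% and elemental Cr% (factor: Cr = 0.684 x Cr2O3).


Cr2O3% = 0.324 / 7.81 x 100 = 4.15%
Cr% = 4.15 x 0.684 = 2.84%


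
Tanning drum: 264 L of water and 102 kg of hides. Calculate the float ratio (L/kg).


Float ratio = water / hide weight
Ratio = 264 / 102 = 2.6


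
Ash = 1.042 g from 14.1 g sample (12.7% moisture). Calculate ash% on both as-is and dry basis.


As-is ash = 7.39%
Dry-basis ash = 8.47%


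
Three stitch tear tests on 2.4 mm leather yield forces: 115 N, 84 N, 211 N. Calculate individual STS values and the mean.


STS1 = 47.9 N/mm
STS2 = 35.0 N/mm
STS3 = 87.9 N/mm
Mean = 56.9 N/mm

STS1 = 115 / 2.4 = 47.9 N/mm
STS2 = 84 / 2.4 = 35.0 N/mm
STS3 = 211 / 2.4 = 87.9 N/mm
Mean = (47.9 + 35.0 + 87.9) / 3 = 56.9 N/mm


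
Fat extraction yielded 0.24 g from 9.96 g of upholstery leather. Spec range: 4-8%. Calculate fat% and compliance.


Fat% = 0.24 / 9.96 x 100 = 2.4%
Spec range: 4-8%
Compliant: No


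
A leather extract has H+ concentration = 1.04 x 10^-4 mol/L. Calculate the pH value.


pH = 3.98

pH = -log10[H+]
pH = -log10(1.04 x 10^-4) = 3.98


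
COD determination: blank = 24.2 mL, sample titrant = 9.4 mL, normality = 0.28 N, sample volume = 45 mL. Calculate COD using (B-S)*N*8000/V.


COD = (24.2 - 9.4) x 0.28 x 8000 / 45
COD = 14.8 x 0.28 x 8000 / 45
COD = 736.7 mg/L


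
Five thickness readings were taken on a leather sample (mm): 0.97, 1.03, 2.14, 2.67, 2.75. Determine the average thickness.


Sum = 0.97 + 1.03 + 2.14 + 2.67 + 2.75 = 9.56
Average = 9.56 / 5 = 1.91 mm


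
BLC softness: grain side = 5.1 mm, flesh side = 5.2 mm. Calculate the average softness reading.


5.15 mm


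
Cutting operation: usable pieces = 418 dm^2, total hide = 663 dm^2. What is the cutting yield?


63.0%


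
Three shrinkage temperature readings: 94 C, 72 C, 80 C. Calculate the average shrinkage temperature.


82.0 C

Average = (94 + 72 + 80) / 3
Average = 246 / 3 = 82.0 C


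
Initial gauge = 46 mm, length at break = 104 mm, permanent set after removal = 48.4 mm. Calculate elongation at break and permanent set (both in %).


Elongation at break = (104 - 46) / 46 x 100 = 126.1%
Permanent set = (48.4 - 46) / 46 x 100 = 5.2%


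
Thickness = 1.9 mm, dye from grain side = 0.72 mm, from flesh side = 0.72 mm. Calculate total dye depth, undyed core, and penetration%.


Total dyed = 1.44 mm
Undyed core = 0.46 mm
Penetration = 75.8%


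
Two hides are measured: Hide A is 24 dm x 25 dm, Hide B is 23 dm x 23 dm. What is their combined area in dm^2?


1129 dm^2

Hide A area = 24 x 25 = 600 dm^2
Hide B area = 23 x 23 = 529 dm^2
Total = 600 + 529 = 1129 dm^2


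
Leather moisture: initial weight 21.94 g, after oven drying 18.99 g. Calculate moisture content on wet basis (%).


Moisture = 21.94 - 18.99 = 2.95 g
MC = 2.95 / 21.94 x 100 = 13.4%


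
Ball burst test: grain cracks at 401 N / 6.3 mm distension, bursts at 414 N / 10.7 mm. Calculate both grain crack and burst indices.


Crack index = 401 / 6.3 = 63.7 N/mm
Burst index = 414 / 10.7 = 38.7 N/mm


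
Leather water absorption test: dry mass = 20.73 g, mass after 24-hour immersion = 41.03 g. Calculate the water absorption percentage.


97.9%

Water absorbed = 41.03 - 20.73 = 20.30 g
WA% = 20.30 / 20.73 x 100 = 97.9%


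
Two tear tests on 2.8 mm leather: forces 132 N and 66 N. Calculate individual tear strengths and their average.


Tear 1 = 47.1 N/mm
Tear 2 = 23.6 N/mm
Average = 35.4 N/mm

Tear 1 = 132 / 2.8 = 47.1 N/mm
Tear 2 = 66 / 2.8 = 23.6 N/mm
Average = (47.1 + 23.6) / 2 = 35.4 N/mm


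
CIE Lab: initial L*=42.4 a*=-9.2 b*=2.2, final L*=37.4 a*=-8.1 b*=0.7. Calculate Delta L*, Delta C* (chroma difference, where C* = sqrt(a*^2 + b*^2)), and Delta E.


Delta L* = -5.0
Delta C* = -1.33
Delta E = 5.33

Delta L* = 37.4 - 42.4 = -5.0
C1* = sqrt((-9.2)^2 + (2.2)^2) = 9.459
C2* = sqrt((-8.1)^2 + (0.7)^2) = 8.130
Delta C* = 8.130 - 9.459 = -1.33
Delta E = sqrt((-5.0)^2 + (1.1)^2 + (-1.5)^2) = 5.33


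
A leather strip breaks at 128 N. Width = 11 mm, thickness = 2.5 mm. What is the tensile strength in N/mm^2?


4.65 N/mm^2

Cross-sectional area = 11 x 2.5 = 27.5 mm^2
Tensile strength = 128 / 27.5 = 4.65 N/mm^2


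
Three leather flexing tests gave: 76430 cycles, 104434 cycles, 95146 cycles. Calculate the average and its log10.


Average = (76430 + 104434 + 95146) / 3 = 92003 cycles
log10(92003) = 4.96


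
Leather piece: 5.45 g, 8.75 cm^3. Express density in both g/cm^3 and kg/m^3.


0.623 g/cm^3
623 kg/m^3


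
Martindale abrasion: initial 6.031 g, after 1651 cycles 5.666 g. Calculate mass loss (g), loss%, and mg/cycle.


Loss = 6.031 - 5.666 = 0.365 g
Loss% = 0.365 / 6.031 x 100 = 6.05%
Rate = 0.365 / 1651 x 1000 = 0.221 mg/cycle


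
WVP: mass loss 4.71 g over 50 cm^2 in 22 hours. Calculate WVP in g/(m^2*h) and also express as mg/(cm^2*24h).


WVP = 42.82 g/(m^2*h)
Daily rate = 102.76 mg/(cm^2*24h)


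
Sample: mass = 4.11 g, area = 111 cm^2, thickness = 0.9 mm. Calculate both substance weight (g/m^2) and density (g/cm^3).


Substance weight = 370.3 g/m^2
Density = 0.411 g/cm^3

SW = 4.11 / 111 x 10000 = 370.3 g/m^2
Volume = 111 x 0.9 / 10 = 9.99 cm^3
Density = 4.11 / 9.99 = 0.411 g/cm^3


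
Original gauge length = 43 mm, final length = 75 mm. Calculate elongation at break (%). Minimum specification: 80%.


Extension = 75 - 43 = 32 mm
Elongation = 32 / 43 x 100 = 74.4%
Minimum required: 80%
Meets specification: No


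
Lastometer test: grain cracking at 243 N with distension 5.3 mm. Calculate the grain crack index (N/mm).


Grain crack index = force / distension
Index = 243 / 5.3 = 45.8 N/mm


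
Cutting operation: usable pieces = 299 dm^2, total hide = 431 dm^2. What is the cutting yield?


Yield = usable / total x 100
Yield = 299 / 431 x 100 = 69.4%


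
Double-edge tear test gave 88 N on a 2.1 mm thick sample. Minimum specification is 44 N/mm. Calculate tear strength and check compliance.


Tear strength = 88 / 2.1 = 41.9 N/mm
Required minimum = 44 N/mm
Compliant: No


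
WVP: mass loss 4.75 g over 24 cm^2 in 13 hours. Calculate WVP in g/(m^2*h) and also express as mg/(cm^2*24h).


WVP = 152.24 g/(m^2*h)
Daily rate = 365.38 mg/(cm^2*24h)

WVP = 4.75 / (24 x 13) x 10000 = 152.24 g/(m^2*h)
Mass loss in mg = 4.75 x 1000 = 4750 mg
Per cm^2 per 24h in mg: 4750 x 24 / (24 x 13) = 114000 / 312 = 365.38 mg/(cm^2*24h)


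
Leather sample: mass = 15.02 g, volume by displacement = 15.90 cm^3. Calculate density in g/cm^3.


Density = mass / volume
Density = 15.02 / 15.90 = 0.945 g/cm^3


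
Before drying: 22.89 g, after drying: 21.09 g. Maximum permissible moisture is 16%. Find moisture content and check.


MC = (22.89 - 21.09) / 22.89 x 100 = 7.9%
Maximum: 16%
Acceptable: Yes


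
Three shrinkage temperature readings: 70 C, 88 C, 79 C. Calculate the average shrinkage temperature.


Average = (70 + 88 + 79) / 3
Average = 237 / 3 = 79.0 C


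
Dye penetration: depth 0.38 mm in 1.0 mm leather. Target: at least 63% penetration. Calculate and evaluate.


Penetration = 0.38 / 1.0 x 100 = 38.0%
Target: 63%
Meets target: No


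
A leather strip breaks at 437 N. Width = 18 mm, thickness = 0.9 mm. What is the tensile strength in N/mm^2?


Cross-sectional area = 18 x 0.9 = 16.2 mm^2
Tensile strength = 437 / 16.2 = 26.98 N/mm^2


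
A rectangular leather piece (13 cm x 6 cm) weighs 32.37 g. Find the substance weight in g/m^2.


Area = 13 x 6 = 78 cm^2
SW = 32.37 / 78 x 10000 = 4150.0 g/m^2


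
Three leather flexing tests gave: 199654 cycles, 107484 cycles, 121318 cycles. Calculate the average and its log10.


Average = (199654 + 107484 + 121318) / 3 = 142819 cycles
log10(142819) = 5.15


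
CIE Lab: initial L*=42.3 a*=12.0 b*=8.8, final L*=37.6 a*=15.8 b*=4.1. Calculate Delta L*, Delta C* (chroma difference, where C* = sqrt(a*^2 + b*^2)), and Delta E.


Delta L* = -4.7
Delta C* = 1.44
Delta E = 7.66


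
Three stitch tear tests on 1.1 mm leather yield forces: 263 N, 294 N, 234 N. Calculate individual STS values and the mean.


STS1 = 263 / 1.1 = 239.1 N/mm
STS2 = 294 / 1.1 = 267.3 N/mm
STS3 = 234 / 1.1 = 212.7 N/mm
Mean = (239.1 + 267.3 + 212.7) / 3 = 239.7 N/mm


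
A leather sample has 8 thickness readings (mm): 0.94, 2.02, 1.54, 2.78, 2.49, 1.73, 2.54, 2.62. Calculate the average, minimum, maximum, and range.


Sum = 16.66
Average = 16.66 / 8 = 2.08 mm
Minimum = 0.94 mm
Maximum = 2.78 mm
Range = 2.78 - 0.94 = 1.84 mm


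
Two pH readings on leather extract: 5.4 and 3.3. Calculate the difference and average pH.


Difference = |5.4 - 3.3| = 2.1
Average = (5.4 + 3.3) / 2 = 4.35


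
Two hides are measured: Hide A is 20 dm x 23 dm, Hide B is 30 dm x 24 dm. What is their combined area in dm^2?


1180 dm^2

Hide A area = 20 x 23 = 460 dm^2
Hide B area = 30 x 24 = 720 dm^2
Total = 460 + 720 = 1180 dm^2


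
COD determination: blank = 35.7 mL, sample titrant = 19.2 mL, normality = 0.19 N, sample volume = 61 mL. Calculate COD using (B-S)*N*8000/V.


411.1 mg/L

COD = (35.7 - 19.2) x 0.19 x 8000 / 61
COD = 16.5 x 0.19 x 8000 / 61
COD = 411.1 mg/L


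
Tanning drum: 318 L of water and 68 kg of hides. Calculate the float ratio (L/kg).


Float ratio = water / hide weight
Ratio = 318 / 68 = 4.7


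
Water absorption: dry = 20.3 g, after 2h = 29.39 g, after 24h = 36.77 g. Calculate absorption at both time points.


WA (2h) = (29.39 - 20.3) / 20.3 x 100 = 44.8%
WA (24h) = (36.77 - 20.3) / 20.3 x 100 = 81.1%


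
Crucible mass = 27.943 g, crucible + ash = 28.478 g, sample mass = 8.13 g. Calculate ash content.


Ash mass = 0.535 g
Ash content = 6.58%


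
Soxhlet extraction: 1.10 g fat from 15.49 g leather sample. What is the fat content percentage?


Fat content = 1.10 / 15.49 x 100
Fat = 7.1%


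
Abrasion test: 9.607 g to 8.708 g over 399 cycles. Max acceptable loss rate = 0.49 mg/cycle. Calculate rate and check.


Loss = 9.607 - 8.708 = 0.899 g
Rate = 0.899 g / 399 cycles x 1000 = 2.253 mg/cycle
Max = 0.49 mg/cycle
Passes: No


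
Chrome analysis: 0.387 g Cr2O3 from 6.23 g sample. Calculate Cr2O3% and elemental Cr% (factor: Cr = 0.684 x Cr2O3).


Cr2O3% = 0.387 / 6.23 x 100 = 6.21%
Cr% = 6.21 x 0.684 = 4.25%


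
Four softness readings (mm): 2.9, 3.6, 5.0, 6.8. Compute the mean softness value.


Sum = 2.9 + 3.6 + 5.0 + 6.8
Mean = 18.3 / 4 = 4.58 mm


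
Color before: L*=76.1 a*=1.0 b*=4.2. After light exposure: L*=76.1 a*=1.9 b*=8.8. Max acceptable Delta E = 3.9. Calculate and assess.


dL = 0.0, da = 0.9, db = 4.6
dE = sqrt((0.0)^2 + (0.9)^2 + (4.6)^2) = 4.69
Max = 3.9
Passes: No


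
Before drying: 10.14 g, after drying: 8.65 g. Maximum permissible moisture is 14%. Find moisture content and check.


Moisture content = 14.7%
Acceptable: No

MC = (10.14 - 8.65) / 10.14 x 100 = 14.7%
Maximum: 14%
Acceptable: No


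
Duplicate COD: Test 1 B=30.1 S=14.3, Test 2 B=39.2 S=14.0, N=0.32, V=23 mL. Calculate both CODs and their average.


COD1 = 1758.6 mg/L
COD2 = 2804.9 mg/L
Average = 2281.8 mg/L


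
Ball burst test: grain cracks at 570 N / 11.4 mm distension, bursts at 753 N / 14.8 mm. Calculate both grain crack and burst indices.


Crack index = 50.0 N/mm
Burst index = 50.9 N/mm

Crack index = 570 / 11.4 = 50.0 N/mm
Burst index = 753 / 14.8 = 50.9 N/mm


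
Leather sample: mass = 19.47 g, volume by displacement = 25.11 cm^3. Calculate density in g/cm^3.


0.775 g/cm^3


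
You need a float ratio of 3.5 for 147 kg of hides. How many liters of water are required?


Water = hide weight x target ratio
Water = 147 x 3.5 = 514.5 L


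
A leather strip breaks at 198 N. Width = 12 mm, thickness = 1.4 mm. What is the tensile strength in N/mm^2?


Cross-sectional area = 12 x 1.4 = 16.8 mm^2
Tensile strength = 198 / 16.8 = 11.79 N/mm^2


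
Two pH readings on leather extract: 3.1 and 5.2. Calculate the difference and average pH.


Difference = 2.1
Average pH = 4.15

Difference = |3.1 - 5.2| = 2.1
Average = (3.1 + 5.2) / 2 = 4.15


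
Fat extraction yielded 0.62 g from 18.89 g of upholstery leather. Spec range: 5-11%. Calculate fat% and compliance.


Fat% = 0.62 / 18.89 x 100 = 3.3%
Spec range: 5-11%
Compliant: No


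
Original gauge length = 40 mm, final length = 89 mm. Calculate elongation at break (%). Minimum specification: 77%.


Extension = 89 - 40 = 49 mm
Elongation = 49 / 40 x 100 = 122.5%
Minimum required: 77%
Meets specification: Yes


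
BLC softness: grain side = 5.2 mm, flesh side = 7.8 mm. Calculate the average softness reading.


Average = (5.2 + 7.8) / 2
Average = 6.50 mm


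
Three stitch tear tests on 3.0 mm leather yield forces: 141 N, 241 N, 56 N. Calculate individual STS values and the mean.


STS1 = 47.0 N/mm
STS2 = 80.3 N/mm
STS3 = 18.7 N/mm
Mean = 48.7 N/mm


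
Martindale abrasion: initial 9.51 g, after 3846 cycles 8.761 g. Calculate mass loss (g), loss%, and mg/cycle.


Loss = 9.51 - 8.761 = 0.749 g
Loss% = 0.749 / 9.51 x 100 = 7.88%
Rate = 0.749 / 3846 x 1000 = 0.195 mg/cycle


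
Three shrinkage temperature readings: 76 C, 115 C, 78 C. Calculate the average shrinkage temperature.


89.7 C


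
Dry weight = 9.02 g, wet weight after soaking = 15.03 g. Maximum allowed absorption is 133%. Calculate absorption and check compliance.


WA = (15.03 - 9.02) / 9.02 x 100 = 66.6%
Maximum allowed: 133%
Compliant: Yes


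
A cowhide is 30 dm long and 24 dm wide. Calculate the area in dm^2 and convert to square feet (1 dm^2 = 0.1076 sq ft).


Area = 30 x 24 = 720 dm^2
Conversion: 720 x 0.1076 = 77.47 sq ft


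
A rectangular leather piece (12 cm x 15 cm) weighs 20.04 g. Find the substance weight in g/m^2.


Area = 12 x 15 = 180 cm^2
SW = 20.04 / 180 x 10000 = 1113.3 g/m^2


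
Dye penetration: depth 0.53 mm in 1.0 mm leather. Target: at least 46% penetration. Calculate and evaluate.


Penetration = 53.0%
Meets target: Yes


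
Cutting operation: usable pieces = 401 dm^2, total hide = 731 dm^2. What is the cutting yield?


Yield = usable / total x 100
Yield = 401 / 731 x 100 = 54.9%


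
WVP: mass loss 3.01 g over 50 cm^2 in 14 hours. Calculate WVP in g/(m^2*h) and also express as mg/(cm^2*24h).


WVP = 43.00 g/(m^2*h)
Daily rate = 103.20 mg/(cm^2*24h)


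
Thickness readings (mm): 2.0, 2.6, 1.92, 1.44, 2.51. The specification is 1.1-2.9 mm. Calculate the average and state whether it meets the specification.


Average = 2.09 mm
Within specification: Yes


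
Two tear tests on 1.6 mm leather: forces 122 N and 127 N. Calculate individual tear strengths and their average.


Tear 1 = 76.3 N/mm
Tear 2 = 79.4 N/mm
Average = 77.9 N/mm

Tear 1 = 122 / 1.6 = 76.3 N/mm
Tear 2 = 127 / 1.6 = 79.4 N/mm
Average = (76.3 + 79.4) / 2 = 77.9 N/mm


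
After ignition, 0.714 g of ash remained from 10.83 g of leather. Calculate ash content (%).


Ash% = 0.714 / 10.83 x 100
Ash% = 6.59%


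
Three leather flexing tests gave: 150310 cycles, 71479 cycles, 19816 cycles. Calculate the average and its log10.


Average = 80535 cycles
log10 = 4.91


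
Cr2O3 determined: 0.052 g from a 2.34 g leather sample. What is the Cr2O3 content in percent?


Cr2O3% = 0.052 / 2.34 x 100
Cr2O3% = 2.22%


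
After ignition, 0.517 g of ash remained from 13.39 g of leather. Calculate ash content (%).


Ash% = 0.517 / 13.39 x 100
Ash% = 3.86%


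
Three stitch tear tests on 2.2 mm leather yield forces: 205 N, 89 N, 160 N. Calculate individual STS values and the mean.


STS1 = 205 / 2.2 = 93.2 N/mm
STS2 = 89 / 2.2 = 40.5 N/mm
STS3 = 160 / 2.2 = 72.7 N/mm
Mean = (93.2 + 40.5 + 72.7) / 3 = 68.8 N/mm


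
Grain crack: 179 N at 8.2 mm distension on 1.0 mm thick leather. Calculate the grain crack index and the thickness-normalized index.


Crack index = 179 / 8.2 = 21.8 N/mm
Normalized = 21.8 / 1.0 = 21.8 N/mm per mm


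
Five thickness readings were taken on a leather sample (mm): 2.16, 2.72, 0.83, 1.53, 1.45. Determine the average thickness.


Sum = 2.16 + 2.72 + 0.83 + 1.53 + 1.45 = 8.69
Average = 8.69 / 5 = 1.74 mm


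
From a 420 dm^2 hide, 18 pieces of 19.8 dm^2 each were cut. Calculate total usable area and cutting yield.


Total usable = 18 x 19.8 = 356.4 dm^2
Yield = 356.4 / 420 x 100 = 84.9%


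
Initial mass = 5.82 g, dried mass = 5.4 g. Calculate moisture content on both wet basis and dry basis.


Wet basis = 7.2%
Dry basis = 7.8%


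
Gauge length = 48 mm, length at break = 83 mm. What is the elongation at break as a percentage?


Extension = 83 - 48 = 35 mm
Elongation = 35 / 48 x 100 = 72.9%


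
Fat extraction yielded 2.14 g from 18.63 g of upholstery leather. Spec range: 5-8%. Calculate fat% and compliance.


Fat content = 11.5%
Compliant: No

Fat% = 2.14 / 18.63 x 100 = 11.5%
Spec range: 5-8%
Compliant: No


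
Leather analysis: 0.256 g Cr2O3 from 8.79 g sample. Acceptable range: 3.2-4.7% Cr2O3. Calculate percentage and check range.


Cr2O3% = 0.256 / 8.79 x 100 = 2.91%
Acceptable range: 3.2 to 4.7%
Within range: No


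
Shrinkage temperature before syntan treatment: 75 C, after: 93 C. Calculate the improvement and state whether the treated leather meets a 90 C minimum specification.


Improvement = 93 - 75 = 18 C
Spec check: 93 C >= 90 C? Yes


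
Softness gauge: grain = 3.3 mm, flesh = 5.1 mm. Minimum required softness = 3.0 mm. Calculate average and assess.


Average softness = 4.20 mm
Meets requirement: Yes

Average = (3.3 + 5.1) / 2 = 4.20 mm
Minimum = 3.0 mm
Meets requirement: Yes


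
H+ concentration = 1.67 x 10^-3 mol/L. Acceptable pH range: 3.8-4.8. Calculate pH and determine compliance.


pH = -log10(1.67 x 10^-3) = 2.78
Range: 3.8 to 4.8
Compliant: No


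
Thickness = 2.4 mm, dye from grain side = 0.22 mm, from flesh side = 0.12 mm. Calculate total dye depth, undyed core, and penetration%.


Total dyed = 0.22 + 0.12 = 0.34 mm
Undyed core = 2.4 - 0.34 = 2.06 mm
Penetration = 0.34 / 2.4 x 100 = 14.2%


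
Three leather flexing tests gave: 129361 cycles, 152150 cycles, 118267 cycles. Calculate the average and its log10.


Average = 133259 cycles
log10 = 5.12


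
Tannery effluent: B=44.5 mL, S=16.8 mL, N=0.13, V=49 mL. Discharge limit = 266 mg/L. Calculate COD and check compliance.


COD = (44.5 - 16.8) x 0.13 x 8000 / 49 = 587.9 mg/L
Limit: 266 mg/L
Compliant: No


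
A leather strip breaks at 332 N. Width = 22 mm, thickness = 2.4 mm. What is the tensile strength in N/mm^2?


6.29 N/mm^2

Cross-sectional area = 22 x 2.4 = 52.8 mm^2
Tensile strength = 332 / 52.8 = 6.29 N/mm^2


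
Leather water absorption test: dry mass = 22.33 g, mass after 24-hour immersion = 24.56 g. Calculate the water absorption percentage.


Water absorbed = 24.56 - 22.33 = 2.23 g
WA% = 2.23 / 22.33 x 100 = 10.0%


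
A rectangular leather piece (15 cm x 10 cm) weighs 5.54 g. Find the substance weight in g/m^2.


369.3 g/m^2

Area = 15 x 10 = 150 cm^2
SW = 5.54 / 150 x 10000 = 369.3 g/m^2


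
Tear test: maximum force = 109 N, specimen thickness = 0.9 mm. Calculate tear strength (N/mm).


Tear strength = force / thickness
Tear = 109 / 0.9 = 121.1 N/mm


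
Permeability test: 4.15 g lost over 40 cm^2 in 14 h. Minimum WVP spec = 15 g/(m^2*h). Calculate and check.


WVP = 4.15 / (40 x 14) x 10000 = 74.11 g/(m^2*h)
Minimum: 15 g/(m^2*h)
Meets spec: Yes


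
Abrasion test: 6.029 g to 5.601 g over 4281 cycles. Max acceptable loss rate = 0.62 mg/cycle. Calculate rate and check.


Rate = 0.100 mg/cycle
Passes: Yes

Loss = 6.029 - 5.601 = 0.428 g
Rate = 0.428 g / 4281 cycles x 1000 = 0.100 mg/cycle
Max = 0.62 mg/cycle
Passes: Yes


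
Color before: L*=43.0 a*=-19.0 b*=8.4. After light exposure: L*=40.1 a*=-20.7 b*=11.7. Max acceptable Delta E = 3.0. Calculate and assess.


dL = -2.9, da = -1.7, db = 3.3
dE = sqrt((-2.9)^2 + (-1.7)^2 + (3.3)^2) = 4.71
Max = 3.0
Passes: No


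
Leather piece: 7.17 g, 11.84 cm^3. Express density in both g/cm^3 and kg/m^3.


0.606 g/cm^3
606 kg/m^3

Density = 7.17 / 11.84 = 0.606 g/cm^3
Convert: 0.606 x 1000 = 606 kg/m^3


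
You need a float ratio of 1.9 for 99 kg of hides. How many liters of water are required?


188.1 L


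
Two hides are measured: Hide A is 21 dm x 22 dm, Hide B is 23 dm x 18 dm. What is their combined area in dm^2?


876 dm^2


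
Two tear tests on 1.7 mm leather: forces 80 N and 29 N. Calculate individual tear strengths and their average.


Tear 1 = 47.1 N/mm
Tear 2 = 17.1 N/mm
Average = 32.1 N/mm


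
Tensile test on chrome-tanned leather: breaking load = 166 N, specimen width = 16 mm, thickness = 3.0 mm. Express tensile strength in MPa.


3.46 MPa


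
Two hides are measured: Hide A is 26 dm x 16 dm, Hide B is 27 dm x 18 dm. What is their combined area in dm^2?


Hide A area = 26 x 16 = 416 dm^2
Hide B area = 27 x 18 = 486 dm^2
Total = 416 + 486 = 902 dm^2


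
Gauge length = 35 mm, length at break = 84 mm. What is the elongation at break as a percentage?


140.0%

Extension = 84 - 35 = 49 mm
Elongation = 49 / 35 x 100 = 140.0%


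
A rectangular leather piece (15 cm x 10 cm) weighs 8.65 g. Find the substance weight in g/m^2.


576.7 g/m^2

Area = 15 x 10 = 150 cm^2
SW = 8.65 / 150 x 10000 = 576.7 g/m^2


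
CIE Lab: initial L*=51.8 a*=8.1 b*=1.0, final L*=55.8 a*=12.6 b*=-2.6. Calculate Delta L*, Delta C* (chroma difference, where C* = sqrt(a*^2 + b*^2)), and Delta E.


Delta L* = 4.0
Delta C* = 4.70
Delta E = 7.01

Delta L* = 55.8 - 51.8 = 4.0
C1* = sqrt((8.1)^2 + (1.0)^2) = 8.161
C2* = sqrt((12.6)^2 + (-2.6)^2) = 12.865
Delta C* = 12.865 - 8.161 = 4.70
Delta E = sqrt((4.0)^2 + (4.5)^2 + (-3.6)^2) = 7.01


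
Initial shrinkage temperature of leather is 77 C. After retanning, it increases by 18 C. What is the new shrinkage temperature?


95 C


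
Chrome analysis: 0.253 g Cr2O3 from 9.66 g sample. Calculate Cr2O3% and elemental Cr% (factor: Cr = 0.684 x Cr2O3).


Cr2O3% = 0.253 / 9.66 x 100 = 2.62%
Cr% = 2.62 x 0.684 = 1.79%


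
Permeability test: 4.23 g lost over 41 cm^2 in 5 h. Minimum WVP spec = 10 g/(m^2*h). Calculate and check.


WVP = 206.34 g/(m^2*h)
Meets specification: Yes

WVP = 4.23 / (41 x 5) x 10000 = 206.34 g/(m^2*h)
Minimum: 10 g/(m^2*h)
Meets spec: Yes


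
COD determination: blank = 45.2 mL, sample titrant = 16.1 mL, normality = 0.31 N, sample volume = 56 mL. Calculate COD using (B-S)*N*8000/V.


COD = (45.2 - 16.1) x 0.31 x 8000 / 56
COD = 29.1 x 0.31 x 8000 / 56
COD = 1288.7 mg/L


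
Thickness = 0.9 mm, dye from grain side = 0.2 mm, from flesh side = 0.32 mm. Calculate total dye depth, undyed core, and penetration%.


Total dyed = 0.52 mm
Undyed core = 0.38 mm
Penetration = 57.8%


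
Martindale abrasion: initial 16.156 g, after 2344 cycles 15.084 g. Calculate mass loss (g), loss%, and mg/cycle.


Mass loss = 1.072 g
Loss = 6.64%
Rate = 0.457 mg/cycle


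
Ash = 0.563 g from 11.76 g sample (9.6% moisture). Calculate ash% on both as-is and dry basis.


As-is ash = 4.79%
Dry-basis ash = 5.30%

As-is ash% = 0.563 / 11.76 x 100 = 4.79%
Dry mass = 11.76 x (100 - 9.6) / 100 = 10.63104 g
Dry-basis ash% = 0.563 / 10.63104 x 100 = 5.30%


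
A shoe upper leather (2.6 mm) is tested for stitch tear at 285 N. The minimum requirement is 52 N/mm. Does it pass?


STS = 109.6 N/mm
Passes: Yes

STS = 285 / 2.6 = 109.6 N/mm
Minimum required: 52 N/mm
Passes: Yes


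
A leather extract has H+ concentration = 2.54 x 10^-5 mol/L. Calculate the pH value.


pH = -log10[H+]
pH = -log10(2.54 x 10^-5) = 4.60


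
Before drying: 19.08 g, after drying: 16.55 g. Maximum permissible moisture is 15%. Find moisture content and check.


Moisture content = 13.3%
Acceptable: Yes


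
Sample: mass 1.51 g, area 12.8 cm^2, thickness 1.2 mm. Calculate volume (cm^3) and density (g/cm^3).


Volume = 1.536 cm^3
Density = 0.983 g/cm^3


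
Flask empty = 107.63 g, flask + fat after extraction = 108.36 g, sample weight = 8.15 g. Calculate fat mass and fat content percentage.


Fat mass = 108.36 - 107.63 = 0.73 g
Fat% = 0.73 / 8.15 x 100 = 9.0%


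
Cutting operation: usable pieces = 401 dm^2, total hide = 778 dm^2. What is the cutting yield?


51.5%


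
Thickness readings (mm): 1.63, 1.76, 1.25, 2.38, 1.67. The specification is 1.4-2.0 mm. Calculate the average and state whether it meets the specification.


Average = 1.74 mm
Within specification: Yes


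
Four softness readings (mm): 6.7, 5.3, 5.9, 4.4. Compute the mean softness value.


5.58 mm


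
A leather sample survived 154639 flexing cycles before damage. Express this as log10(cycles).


5.19

log10(154639) = 5.19


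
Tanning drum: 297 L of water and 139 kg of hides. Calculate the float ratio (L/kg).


Float ratio = water / hide weight
Ratio = 297 / 139 = 2.1


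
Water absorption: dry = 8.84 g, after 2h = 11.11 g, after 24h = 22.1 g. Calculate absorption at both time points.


2h absorption = 25.7%
24h absorption = 150.0%

WA (2h) = (11.11 - 8.84) / 8.84 x 100 = 25.7%
WA (24h) = (22.1 - 8.84) / 8.84 x 100 = 150.0%


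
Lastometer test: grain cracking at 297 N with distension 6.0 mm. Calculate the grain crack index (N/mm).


Grain crack index = force / distension
Index = 297 / 6.0 = 49.5 N/mm


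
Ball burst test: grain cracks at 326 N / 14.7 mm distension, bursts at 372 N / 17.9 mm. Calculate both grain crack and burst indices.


Crack index = 22.2 N/mm
Burst index = 20.8 N/mm

Crack index = 326 / 14.7 = 22.2 N/mm
Burst index = 372 / 17.9 = 20.8 N/mm


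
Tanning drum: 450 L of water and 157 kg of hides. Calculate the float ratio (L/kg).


Float ratio = water / hide weight
Ratio = 450 / 157 = 2.9


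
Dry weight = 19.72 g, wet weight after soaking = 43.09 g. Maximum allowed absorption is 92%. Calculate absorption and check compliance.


Absorption = 118.5%
Compliant: No

WA = (43.09 - 19.72) / 19.72 x 100 = 118.5%
Maximum allowed: 92%
Compliant: No


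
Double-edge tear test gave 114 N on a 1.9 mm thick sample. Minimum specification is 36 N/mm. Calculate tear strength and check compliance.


Tear strength = 114 / 1.9 = 60.0 N/mm
Required minimum = 36 N/mm
Compliant: Yes


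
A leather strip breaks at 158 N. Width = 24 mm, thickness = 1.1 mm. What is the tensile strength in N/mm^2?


5.98 N/mm^2


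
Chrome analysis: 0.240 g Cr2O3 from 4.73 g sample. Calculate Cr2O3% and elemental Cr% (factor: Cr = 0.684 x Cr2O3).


Cr2O3% = 0.240 / 4.73 x 100 = 5.07%
Cr% = 5.07 x 0.684 = 3.47%


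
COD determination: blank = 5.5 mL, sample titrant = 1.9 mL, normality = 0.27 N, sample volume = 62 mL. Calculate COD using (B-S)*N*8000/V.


125.4 mg/L


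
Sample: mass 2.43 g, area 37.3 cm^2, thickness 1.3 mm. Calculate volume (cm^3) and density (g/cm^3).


Thickness in cm = 1.3 / 10 = 0.13 cm
Volume = 37.3 x 0.13 = 4.849 cm^3
Density = 2.43 / 4.849 = 0.501 g/cm^3


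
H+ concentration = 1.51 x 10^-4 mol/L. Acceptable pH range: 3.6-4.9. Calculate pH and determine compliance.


pH = -log10(1.51 x 10^-4) = 3.82
Range: 3.6 to 4.9
Compliant: Yes


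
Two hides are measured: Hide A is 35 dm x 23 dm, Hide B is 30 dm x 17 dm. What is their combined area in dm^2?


1315 dm^2


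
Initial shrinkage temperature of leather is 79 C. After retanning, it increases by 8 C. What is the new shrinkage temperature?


87 C


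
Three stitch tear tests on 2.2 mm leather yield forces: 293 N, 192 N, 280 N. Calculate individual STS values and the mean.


STS1 = 293 / 2.2 = 133.2 N/mm
STS2 = 192 / 2.2 = 87.3 N/mm
STS3 = 280 / 2.2 = 127.3 N/mm
Mean = (133.2 + 87.3 + 127.3) / 3 = 115.9 N/mm


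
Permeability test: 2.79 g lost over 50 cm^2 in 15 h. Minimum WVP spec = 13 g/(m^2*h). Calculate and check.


WVP = 37.20 g/(m^2*h)
Meets specification: Yes

WVP = 2.79 / (50 x 15) x 10000 = 37.20 g/(m^2*h)
Minimum: 13 g/(m^2*h)
Meets spec: Yes


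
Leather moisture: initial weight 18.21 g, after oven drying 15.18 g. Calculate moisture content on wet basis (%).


16.6%

Moisture = 18.21 - 15.18 = 3.03 g
MC = 3.03 / 18.21 x 100 = 16.6%


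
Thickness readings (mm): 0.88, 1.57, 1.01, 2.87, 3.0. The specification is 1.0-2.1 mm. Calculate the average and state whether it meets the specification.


Average = 1.87 mm
Within specification: Yes

Sum = 9.33
Average = 9.33 / 5 = 1.87 mm
Specification range: 1.0 to 2.1 mm
Within spec: Yes


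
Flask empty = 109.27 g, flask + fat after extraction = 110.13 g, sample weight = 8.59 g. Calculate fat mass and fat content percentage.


Fat mass = 0.86 g
Fat content = 10.0%


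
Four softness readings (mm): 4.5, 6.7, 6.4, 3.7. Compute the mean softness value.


5.33 mm

Sum = 4.5 + 6.7 + 6.4 + 3.7
Mean = 21.3 / 4 = 5.33 mm


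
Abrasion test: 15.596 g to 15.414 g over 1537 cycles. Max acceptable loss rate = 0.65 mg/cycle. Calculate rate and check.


Loss = 15.596 - 15.414 = 0.182 g
Rate = 0.182 g / 1537 cycles x 1000 = 0.118 mg/cycle
Max = 0.65 mg/cycle
Passes: Yes


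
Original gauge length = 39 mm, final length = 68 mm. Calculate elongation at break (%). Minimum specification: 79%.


Extension = 68 - 39 = 29 mm
Elongation = 29 / 39 x 100 = 74.4%
Minimum required: 79%
Meets specification: No


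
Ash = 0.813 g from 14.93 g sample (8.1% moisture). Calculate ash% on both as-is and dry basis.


As-is ash% = 0.813 / 14.93 x 100 = 5.45%
Dry mass = 14.93 x (100 - 8.1) / 100 = 13.72067 g
Dry-basis ash% = 0.813 / 13.72067 x 100 = 5.93%


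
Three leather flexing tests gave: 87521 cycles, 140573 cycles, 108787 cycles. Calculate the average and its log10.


Average = 112294 cycles
log10 = 5.05


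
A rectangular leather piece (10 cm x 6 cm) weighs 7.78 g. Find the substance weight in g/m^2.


1296.7 g/m^2

Area = 10 x 6 = 60 cm^2
SW = 7.78 / 60 x 10000 = 1296.7 g/m^2


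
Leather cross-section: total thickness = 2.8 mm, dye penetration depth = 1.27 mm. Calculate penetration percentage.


45.4%

Penetration% = 1.27 / 2.8 x 100
Penetration = 45.4%


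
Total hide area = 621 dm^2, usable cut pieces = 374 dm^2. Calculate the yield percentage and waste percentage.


Yield = 374 / 621 x 100 = 60.2%
Waste = 621 - 374 = 247 dm^2
Waste% = 100 - 60.2 = 39.8%


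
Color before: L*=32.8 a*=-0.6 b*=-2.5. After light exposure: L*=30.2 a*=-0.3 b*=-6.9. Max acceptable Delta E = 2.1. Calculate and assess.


Delta E = 5.12
Passes: No

dL = -2.6, da = 0.3, db = -4.4
dE = sqrt((-2.6)^2 + (0.3)^2 + (-4.4)^2) = 5.12
Max = 2.1
Passes: No


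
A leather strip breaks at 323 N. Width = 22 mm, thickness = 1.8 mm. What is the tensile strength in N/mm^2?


Cross-sectional area = 22 x 1.8 = 39.6 mm^2
Tensile strength = 323 / 39.6 = 8.16 N/mm^2


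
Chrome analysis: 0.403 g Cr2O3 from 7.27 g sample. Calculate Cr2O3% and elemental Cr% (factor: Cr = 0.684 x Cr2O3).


Cr2O3 = 5.54%
Cr = 3.79%


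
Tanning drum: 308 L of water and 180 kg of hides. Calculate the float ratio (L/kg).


1.7

Float ratio = water / hide weight
Ratio = 308 / 180 = 1.7


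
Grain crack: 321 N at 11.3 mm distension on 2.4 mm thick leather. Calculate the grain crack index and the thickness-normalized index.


Crack index = 321 / 11.3 = 28.4 N/mm
Normalized = 28.4 / 2.4 = 11.8 N/mm per mm


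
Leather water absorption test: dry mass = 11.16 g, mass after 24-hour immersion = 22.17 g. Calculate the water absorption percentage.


Water absorbed = 22.17 - 11.16 = 11.01 g
WA% = 11.01 / 11.16 x 100 = 98.7%


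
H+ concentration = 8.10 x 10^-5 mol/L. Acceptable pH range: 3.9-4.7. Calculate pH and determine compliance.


pH = -log10(8.10 x 10^-5) = 4.09
Range: 3.9 to 4.7
Compliant: Yes


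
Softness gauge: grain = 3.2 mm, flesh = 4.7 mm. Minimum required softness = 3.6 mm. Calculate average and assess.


Average = (3.2 + 4.7) / 2 = 3.95 mm
Minimum = 3.6 mm
Meets requirement: Yes


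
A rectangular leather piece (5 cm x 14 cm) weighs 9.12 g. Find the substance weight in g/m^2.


1302.9 g/m^2


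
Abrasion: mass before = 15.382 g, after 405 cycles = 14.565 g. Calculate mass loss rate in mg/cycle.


2.017 mg/cycle

Mass loss = 15.382 - 14.565 = 0.817 g
Rate = 0.817 / 405 x 1000 = 2.017 mg/cycle


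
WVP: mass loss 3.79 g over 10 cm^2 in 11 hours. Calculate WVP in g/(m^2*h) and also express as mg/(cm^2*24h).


WVP = 344.55 g/(m^2*h)
Daily rate = 826.91 mg/(cm^2*24h)

WVP = 3.79 / (10 x 11) x 10000 = 344.55 g/(m^2*h)
Mass loss in mg = 3.79 x 1000 = 3790 mg
Per cm^2 per 24h in mg: 3790 x 24 / (10 x 11) = 90960 / 110 = 826.91 mg/(cm^2*24h)


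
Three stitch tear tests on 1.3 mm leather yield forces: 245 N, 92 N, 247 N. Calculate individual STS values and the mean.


STS1 = 245 / 1.3 = 188.5 N/mm
STS2 = 92 / 1.3 = 70.8 N/mm
STS3 = 247 / 1.3 = 190.0 N/mm
Mean = (188.5 + 70.8 + 190.0) / 3 = 149.8 N/mm


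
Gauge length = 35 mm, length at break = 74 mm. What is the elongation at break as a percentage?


111.4%

Extension = 74 - 35 = 39 mm
Elongation = 39 / 35 x 100 = 111.4%


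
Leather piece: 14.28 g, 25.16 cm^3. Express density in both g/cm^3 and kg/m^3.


0.568 g/cm^3
568 kg/m^3


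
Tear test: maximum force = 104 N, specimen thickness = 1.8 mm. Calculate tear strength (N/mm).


Tear strength = force / thickness
Tear = 104 / 1.8 = 57.8 N/mm


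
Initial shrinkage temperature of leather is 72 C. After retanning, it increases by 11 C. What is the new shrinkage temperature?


83 C


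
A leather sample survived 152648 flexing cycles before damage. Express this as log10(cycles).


5.18

log10(152648) = 5.18


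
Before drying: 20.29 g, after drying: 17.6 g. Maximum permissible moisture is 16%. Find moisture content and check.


Moisture content = 13.3%
Acceptable: Yes


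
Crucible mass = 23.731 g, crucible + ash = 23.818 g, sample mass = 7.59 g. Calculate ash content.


Ash mass = 0.087 g
Ash content = 1.15%


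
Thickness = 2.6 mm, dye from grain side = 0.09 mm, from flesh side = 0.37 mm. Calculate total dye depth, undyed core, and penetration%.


Total dyed = 0.46 mm
Undyed core = 2.14 mm
Penetration = 17.7%


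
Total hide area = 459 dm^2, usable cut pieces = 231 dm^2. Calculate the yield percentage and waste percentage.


Yield = 50.3%
Waste = 49.7%


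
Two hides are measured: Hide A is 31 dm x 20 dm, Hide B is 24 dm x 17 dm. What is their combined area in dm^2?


1028 dm^2

Hide A area = 31 x 20 = 620 dm^2
Hide B area = 24 x 17 = 408 dm^2
Total = 620 + 408 = 1028 dm^2


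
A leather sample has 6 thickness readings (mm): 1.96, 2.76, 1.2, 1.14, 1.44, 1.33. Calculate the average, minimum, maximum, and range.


Average = 1.64 mm
Min = 1.14 mm
Max = 2.76 mm
Range = 1.62 mm

Sum = 9.83
Average = 9.83 / 6 = 1.64 mm
Minimum = 1.14 mm
Maximum = 2.76 mm
Range = 2.76 - 1.14 = 1.62 mm


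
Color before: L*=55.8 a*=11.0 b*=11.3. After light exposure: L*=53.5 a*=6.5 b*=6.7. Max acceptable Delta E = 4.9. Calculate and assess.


dL = -2.3, da = -4.5, db = -4.6
dE = sqrt((-2.3)^2 + (-4.5)^2 + (-4.6)^2) = 6.83
Max = 4.9
Passes: No
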